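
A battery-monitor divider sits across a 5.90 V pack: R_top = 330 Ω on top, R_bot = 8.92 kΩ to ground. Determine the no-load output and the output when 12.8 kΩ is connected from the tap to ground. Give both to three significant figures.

Unloaded: 5.69 V; loaded: 5.55 V

Open-circuit: V = 5.90 × 8920/(330 + 8920) = 5.69 V.
With the load, R_bot becomes R_bot‖R_L = 5257 Ω, so V = 5.90 × 5257/5587 = 5.55 V.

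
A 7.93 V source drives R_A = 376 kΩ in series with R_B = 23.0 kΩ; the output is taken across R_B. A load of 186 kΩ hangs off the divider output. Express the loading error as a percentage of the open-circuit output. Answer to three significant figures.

Unloaded V = 7.93 × 23.0/399.0 = 0.45712 V.
Loaded: R_B‖R_L = 20.47 kΩ, giving V = 7.93 × 20.47/396.5 = 0.40941 V.
Drop = (0.45712 − 0.40941) / 0.45712 = 10.4 %.

10.4 %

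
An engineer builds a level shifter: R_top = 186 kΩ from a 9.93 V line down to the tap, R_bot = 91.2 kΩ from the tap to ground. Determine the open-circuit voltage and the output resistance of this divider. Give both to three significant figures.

V_th = 3.27 V, R_th = 61.2 kΩ

V_th is the open-circuit tap voltage: 9.93 × 91.2/(186 + 91.2) = 3.27 V.
With the supply zeroed, R_top and R_bot appear in parallel from the tap: R_th = R_top‖R_bot = (186 × 91.2)/277.2 = 61.2 kΩ.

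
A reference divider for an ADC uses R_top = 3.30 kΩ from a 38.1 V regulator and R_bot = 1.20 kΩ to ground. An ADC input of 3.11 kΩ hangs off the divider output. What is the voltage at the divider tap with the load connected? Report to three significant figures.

The load sits in parallel with R_bot: R_bot‖R_L = (1.20 × 3.11) / (1.20 + 3.11) = 0.8659 kΩ.
V_out = 38.1 × 0.8659 / (3.30 + 0.8659) = 38.1 × 0.8659/4.166 = 7.92 V.

V_out ≈ 7.92 V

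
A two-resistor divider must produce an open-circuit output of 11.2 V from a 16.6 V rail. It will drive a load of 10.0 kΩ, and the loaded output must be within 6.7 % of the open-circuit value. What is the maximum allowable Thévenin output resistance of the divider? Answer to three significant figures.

Loading drop = R_th/(R_th + R_L) ≤ 0.0670, so R_th ≤ R_L · ε/(1−ε) = 10.0 kΩ × 0.0670/0.9330 = 718 Ω.
(Any R1, R2 with R2/(R1+R2) = 0.675 and R1‖R2 ≤ 718 Ω will meet the spec.)

R_th ≤ 718 Ω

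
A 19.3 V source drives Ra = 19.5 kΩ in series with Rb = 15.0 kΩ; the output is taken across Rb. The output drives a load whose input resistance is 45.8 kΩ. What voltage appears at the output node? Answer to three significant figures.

The load sits in parallel with Rb: Rb‖R_L = (15.0 × 45.8) / (15.0 + 45.8) = 11.30 kΩ.
V_out = 19.3 × 11.30 / (19.5 + 11.30) = 19.3 × 11.30/30.80 = 7.08 V.

V_out ≈ 7.08 V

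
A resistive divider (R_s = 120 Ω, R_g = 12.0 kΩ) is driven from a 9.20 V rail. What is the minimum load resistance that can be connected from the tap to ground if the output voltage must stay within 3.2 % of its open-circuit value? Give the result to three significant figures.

Output resistance R_th = R_s‖R_g = (120 × 12000)/12120 = 118.8 Ω.
The fractional drop is R_th/(R_th + R_L); requiring this ≤ 0.0320 gives R_L ≥ R_th(1/0.0320 − 1) = 118.8 × 30.25 = 3.59 kΩ.

R_L(min) ≈ 3.59 kΩ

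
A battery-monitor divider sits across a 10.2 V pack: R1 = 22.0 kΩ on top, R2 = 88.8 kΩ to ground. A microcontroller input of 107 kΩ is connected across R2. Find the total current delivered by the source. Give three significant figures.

R2‖R_L = 48.53 kΩ, so the source sees R1 + R2‖R_L = 70.53 kΩ.
I = 10.2 V / 70.53 kΩ = 0.145 mA.

I ≈ 0.145 mA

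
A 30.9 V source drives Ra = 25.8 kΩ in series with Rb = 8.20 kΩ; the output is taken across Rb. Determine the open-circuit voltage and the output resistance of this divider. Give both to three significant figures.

V_th = 7.45 V, R_th = 6.22 kΩ

V_th is the open-circuit tap voltage: 30.9 × 8.20/(25.8 + 8.20) = 7.45 V.
With the supply zeroed, Ra and Rb appear in parallel from the tap: R_th = Ra‖Rb = (25.8 × 8.20)/34.00 = 6.22 kΩ.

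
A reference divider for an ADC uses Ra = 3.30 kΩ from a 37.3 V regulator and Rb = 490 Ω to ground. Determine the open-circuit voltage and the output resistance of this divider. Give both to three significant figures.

V_th = 4.82 V, R_th = 427 Ω

V_th is the open-circuit tap voltage: 37.3 × 490/(3300 + 490) = 4.82 V.
With the supply zeroed, Ra and Rb appear in parallel from the tap: R_th = Ra‖Rb = (3300 × 490)/3790 = 427 Ω.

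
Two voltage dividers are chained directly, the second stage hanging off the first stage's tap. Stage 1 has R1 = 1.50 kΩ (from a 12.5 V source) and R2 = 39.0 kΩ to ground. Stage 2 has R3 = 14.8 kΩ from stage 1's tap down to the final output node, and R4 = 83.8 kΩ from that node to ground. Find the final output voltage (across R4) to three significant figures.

Stage 2 presents R3+R4 = 98.60 kΩ as a load on stage 1's tap.
Stage 1's lower leg becomes R2‖(R3+R4) = 27.95 kΩ, so V_mid = 12.5 × 27.95/29.45 = 11.86 V.
Stage 2 is itself unloaded: V_out = V_mid × R4/(R3+R4) = 11.86 × 83.8/98.60 = 10.1 V.

V_out ≈ 10.1 V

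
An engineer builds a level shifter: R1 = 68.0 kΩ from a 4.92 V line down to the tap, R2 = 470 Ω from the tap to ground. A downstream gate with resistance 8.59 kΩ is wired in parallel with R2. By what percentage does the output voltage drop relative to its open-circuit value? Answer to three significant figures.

The divider's output (Thévenin) resistance is R1‖R2 = 466.8 Ω.
Fractional drop under load = R_th/(R_th + R_L) = 466.8 / (466.8 + 8590) = 0.05154.
So the output falls by 5.15 %.

5.15 %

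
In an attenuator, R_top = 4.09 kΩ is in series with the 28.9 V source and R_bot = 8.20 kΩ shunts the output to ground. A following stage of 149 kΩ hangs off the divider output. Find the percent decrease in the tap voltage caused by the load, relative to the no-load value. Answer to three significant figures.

1.80 %

The divider's output (Thévenin) resistance is R_top‖R_bot = 2.729 kΩ.
Fractional drop under load = R_th/(R_th + R_L) = 2.729 / (2.729 + 149) = 0.01799.
So the output falls by 1.80 %.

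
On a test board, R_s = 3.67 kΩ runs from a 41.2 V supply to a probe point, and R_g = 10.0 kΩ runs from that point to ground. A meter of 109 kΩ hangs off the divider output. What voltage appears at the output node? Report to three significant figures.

The load sits in parallel with R_g: R_g‖R_L = (10.0 × 109) / (10.0 + 109) = 9.160 kΩ.
V_out = 41.2 × 9.160 / (3.67 + 9.160) = 41.2 × 9.160/12.83 = 29.4 V.

V_out ≈ 29.4 V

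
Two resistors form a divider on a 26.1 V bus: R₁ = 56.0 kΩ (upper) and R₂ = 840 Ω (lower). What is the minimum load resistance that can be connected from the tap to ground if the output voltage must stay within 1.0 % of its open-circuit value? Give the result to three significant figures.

Output resistance R_th = R₁‖R₂ = (56000 × 840)/56840 = 827.6 Ω.
The fractional drop is R_th/(R_th + R_L); requiring this ≤ 0.0100 gives R_L ≥ R_th(1/0.0100 − 1) = 827.6 × 99.00 = 81.9 kΩ.

R_L(min) ≈ 81.9 kΩ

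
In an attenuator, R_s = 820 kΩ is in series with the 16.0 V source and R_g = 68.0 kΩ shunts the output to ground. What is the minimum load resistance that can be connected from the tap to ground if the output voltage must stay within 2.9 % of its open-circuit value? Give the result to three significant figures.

Output resistance R_th = R_s‖R_g = (820 × 68.0)/888.0 = 62.79 kΩ.
The fractional drop is R_th/(R_th + R_L); requiring this ≤ 0.0290 gives R_L ≥ R_th(1/0.0290 − 1) = 62.79 × 33.48 = 2.10 MΩ.

R_L(min) ≈ 2.10 MΩ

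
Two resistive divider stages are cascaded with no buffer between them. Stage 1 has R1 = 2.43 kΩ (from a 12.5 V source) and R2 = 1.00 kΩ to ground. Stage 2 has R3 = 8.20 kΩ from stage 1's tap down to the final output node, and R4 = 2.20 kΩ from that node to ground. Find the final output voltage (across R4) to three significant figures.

Stage 2 presents R3+R4 = 10.40 kΩ as a load on stage 1's tap.
Stage 1's lower leg becomes R2‖(R3+R4) = 0.9123 kΩ, so V_mid = 12.5 × 0.9123/3.342 = 3.412 V.
Stage 2 is itself unloaded: V_out = V_mid × R4/(R3+R4) = 3.412 × 2.20/10.40 = 0.722 V.

V_out ≈ 0.722 V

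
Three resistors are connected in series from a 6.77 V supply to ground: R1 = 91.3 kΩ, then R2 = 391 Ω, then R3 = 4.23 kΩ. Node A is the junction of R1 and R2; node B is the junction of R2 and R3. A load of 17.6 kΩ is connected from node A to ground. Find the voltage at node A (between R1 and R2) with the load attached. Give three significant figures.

V ≈ 0.261 V

Below node A the series string R2+R3 = 4621 Ω sits in parallel with the 17600 Ω load: 3660 Ω.
V_A = 6.77 × 3660/(91300 + 3660) = 0.261 V.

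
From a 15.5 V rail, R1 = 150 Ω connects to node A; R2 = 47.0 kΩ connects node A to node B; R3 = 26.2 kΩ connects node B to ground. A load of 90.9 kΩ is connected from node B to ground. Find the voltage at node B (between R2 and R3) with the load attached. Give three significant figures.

At node B, R3 is in parallel with the load: R3‖R_L = 20340 Ω.
Below node A the resistance is R2 + (R3‖R_L) = 67340 Ω, so V_A = 15.5 × 67340/67490 = 15.47 V.
Then V_B = V_A × (R3‖R_L)/(R2 + R3‖R_L) = 15.47 × 20340/67340 = 4.67 V.

V ≈ 4.67 V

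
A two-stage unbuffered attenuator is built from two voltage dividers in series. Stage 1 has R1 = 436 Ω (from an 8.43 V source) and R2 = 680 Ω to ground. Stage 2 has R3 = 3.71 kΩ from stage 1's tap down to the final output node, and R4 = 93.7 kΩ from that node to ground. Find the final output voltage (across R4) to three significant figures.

Stage 2 presents R3+R4 = 97410 Ω as a load on stage 1's tap.
Stage 1's lower leg becomes R2‖(R3+R4) = 675.3 Ω, so V_mid = 8.43 × 675.3/1111 = 5.123 V.
Stage 2 is itself unloaded: V_out = V_mid × R4/(R3+R4) = 5.123 × 93700/97410 = 4.93 V.

V_out ≈ 4.93 V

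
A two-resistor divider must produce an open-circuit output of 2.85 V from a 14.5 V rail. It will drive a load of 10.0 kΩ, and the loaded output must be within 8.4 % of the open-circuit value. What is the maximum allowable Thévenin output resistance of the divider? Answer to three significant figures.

Loading drop = R_th/(R_th + R_L) ≤ 0.0840, so R_th ≤ R_L · ε/(1−ε) = 10.0 kΩ × 0.0840/0.9160 = 917 Ω.
(Any R1, R2 with R2/(R1+R2) = 0.197 and R1‖R2 ≤ 917 Ω will meet the spec.)

R_th ≤ 917 Ω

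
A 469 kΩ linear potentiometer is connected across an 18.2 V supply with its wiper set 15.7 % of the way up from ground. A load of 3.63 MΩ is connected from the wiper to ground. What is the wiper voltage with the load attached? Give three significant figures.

V ≈ 2.81 V

The wiper splits the pot into (1−α)R = 395.4 kΩ above and αR = 73.63 kΩ below.
Lower section ‖ load = 72.17 kΩ.
V_wiper = 18.2 × 72.17/(395.4 + 72.17) = 2.81 V.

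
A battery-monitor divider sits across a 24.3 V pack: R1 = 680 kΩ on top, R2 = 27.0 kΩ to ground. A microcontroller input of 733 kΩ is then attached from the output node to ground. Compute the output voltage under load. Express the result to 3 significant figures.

V_out ≈ 0.896 V

The load sits in parallel with R2: R2‖R_L = (27.0 × 733) / (27.0 + 733) = 26.04 kΩ.
V_out = 24.3 × 26.04 / (680 + 26.04) = 24.3 × 26.04/706.0 = 0.896 V.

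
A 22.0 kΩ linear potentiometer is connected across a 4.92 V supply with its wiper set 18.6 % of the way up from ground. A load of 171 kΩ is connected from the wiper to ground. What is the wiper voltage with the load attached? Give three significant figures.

The wiper splits the pot into (1−α)R = 17.91 kΩ above and αR = 4.092 kΩ below.
Lower section ‖ load = 3.996 kΩ.
V_wiper = 4.92 × 3.996/(17.91 + 3.996) = 0.898 V.

V ≈ 0.898 V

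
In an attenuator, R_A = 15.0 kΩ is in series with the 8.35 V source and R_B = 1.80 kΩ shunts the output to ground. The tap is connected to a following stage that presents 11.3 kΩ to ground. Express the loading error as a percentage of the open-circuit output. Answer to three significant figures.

12.5 %

Unloaded V = 8.35 × 1.80/16.80 = 0.89464 V.
Loaded: R_B‖R_L = 1.553 kΩ, giving V = 8.35 × 1.553/16.55 = 0.78325 V.
Drop = (0.89464 − 0.78325) / 0.89464 = 12.5 %.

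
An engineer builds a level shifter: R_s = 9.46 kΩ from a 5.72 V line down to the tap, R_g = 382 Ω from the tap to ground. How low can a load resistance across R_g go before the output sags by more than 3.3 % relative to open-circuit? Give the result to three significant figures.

R_L(min) ≈ 10.8 kΩ

Output resistance R_th = R_s‖R_g = (9460 × 382)/9842 = 367.2 Ω.
The fractional drop is R_th/(R_th + R_L); requiring this ≤ 0.0330 gives R_L ≥ R_th(1/0.0330 − 1) = 367.2 × 29.30 = 10.8 kΩ.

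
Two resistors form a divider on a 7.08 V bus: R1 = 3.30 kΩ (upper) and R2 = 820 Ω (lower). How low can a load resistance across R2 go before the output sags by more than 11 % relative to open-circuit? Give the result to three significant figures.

R_L(min) ≈ 5.31 kΩ

Output resistance R_th = R1‖R2 = (3300 × 820)/4120 = 656.8 Ω.
The fractional drop is R_th/(R_th + R_L); requiring this ≤ 0.110 gives R_L ≥ R_th(1/0.110 − 1) = 656.8 × 8.091 = 5.31 kΩ.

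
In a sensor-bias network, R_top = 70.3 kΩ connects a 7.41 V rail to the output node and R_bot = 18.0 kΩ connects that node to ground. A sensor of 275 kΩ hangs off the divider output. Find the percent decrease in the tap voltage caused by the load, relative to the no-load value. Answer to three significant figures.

The divider's output (Thévenin) resistance is R_top‖R_bot = 14.33 kΩ.
Fractional drop under load = R_th/(R_th + R_L) = 14.33 / (14.33 + 275) = 0.04953.
So the output falls by 4.95 %.

4.95 %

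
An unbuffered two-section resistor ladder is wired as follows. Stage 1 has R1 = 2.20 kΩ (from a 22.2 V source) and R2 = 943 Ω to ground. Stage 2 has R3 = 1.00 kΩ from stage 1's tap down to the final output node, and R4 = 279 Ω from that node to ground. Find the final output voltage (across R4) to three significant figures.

Stage 2 presents R3+R4 = 1279 Ω as a load on stage 1's tap.
Stage 1's lower leg becomes R2‖(R3+R4) = 542.8 Ω, so V_mid = 22.2 × 542.8/2743 = 4.393 V.
Stage 2 is itself unloaded: V_out = V_mid × R4/(R3+R4) = 4.393 × 279/1279 = 0.958 V.

V_out ≈ 0.958 V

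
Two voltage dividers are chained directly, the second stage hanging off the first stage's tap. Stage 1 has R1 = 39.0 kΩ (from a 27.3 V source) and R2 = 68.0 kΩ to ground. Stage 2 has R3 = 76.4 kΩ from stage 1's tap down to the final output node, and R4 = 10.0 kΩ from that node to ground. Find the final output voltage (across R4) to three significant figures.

V_out ≈ 1.56 V

Stage 2 presents R3+R4 = 86.40 kΩ as a load on stage 1's tap.
Stage 1's lower leg becomes R2‖(R3+R4) = 38.05 kΩ, so V_mid = 27.3 × 38.05/77.05 = 13.48 V.
Stage 2 is itself unloaded: V_out = V_mid × R4/(R3+R4) = 13.48 × 10.0/86.40 = 1.56 V.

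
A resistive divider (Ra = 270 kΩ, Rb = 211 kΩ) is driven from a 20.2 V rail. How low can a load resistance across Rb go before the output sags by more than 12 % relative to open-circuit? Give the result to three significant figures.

Output resistance R_th = Ra‖Rb = (270 × 211)/481.0 = 118.4 kΩ.
The fractional drop is R_th/(R_th + R_L); requiring this ≤ 0.120 gives R_L ≥ R_th(1/0.120 − 1) = 118.4 × 7.333 = 869 kΩ.

R_L(min) ≈ 869 kΩ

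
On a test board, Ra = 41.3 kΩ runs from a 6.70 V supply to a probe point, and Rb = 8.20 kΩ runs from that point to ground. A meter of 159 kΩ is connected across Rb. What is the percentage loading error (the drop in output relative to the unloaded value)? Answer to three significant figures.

The divider's output (Thévenin) resistance is Ra‖Rb = 6.842 kΩ.
Fractional drop under load = R_th/(R_th + R_L) = 6.842 / (6.842 + 159) = 0.04125.
So the output falls by 4.13 %.

4.13 %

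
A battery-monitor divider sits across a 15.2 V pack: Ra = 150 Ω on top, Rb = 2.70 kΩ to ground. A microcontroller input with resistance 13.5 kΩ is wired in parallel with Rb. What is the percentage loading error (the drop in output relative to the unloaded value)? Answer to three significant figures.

The divider's output (Thévenin) resistance is Ra‖Rb = 142.1 Ω.
Fractional drop under load = R_th/(R_th + R_L) = 142.1 / (142.1 + 13500) = 0.01042.
So the output falls by 1.04 %.

1.04 %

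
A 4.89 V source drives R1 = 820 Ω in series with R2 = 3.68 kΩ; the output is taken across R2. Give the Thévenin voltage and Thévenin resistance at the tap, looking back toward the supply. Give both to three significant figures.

V_th is the open-circuit tap voltage: 4.89 × 3680/(820 + 3680) = 4.00 V.
With the supply zeroed, R1 and R2 appear in parallel from the tap: R_th = R1‖R2 = (820 × 3680)/4500 = 671 Ω.

V_th = 4.00 V, R_th = 671 Ω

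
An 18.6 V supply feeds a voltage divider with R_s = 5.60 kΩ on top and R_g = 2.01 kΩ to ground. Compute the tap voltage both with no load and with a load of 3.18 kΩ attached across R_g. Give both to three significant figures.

Unloaded: 4.91 V; loaded: 3.35 V

Open-circuit: V = 18.6 × 2.01/(5.60 + 2.01) = 4.91 V.
With the load, R_g becomes R_g‖R_L = 1.232 kΩ, so V = 18.6 × 1.232/6.832 = 3.35 V.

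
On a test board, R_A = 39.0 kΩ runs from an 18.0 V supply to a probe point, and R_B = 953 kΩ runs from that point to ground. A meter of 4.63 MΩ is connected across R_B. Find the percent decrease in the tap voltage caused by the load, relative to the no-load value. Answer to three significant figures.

0.803 %

The divider's output (Thévenin) resistance is R_A‖R_B = 37.47 kΩ.
Fractional drop under load = R_th/(R_th + R_L) = 37.47 / (37.47 + 4630) = 0.008027.
So the output falls by 0.803 %.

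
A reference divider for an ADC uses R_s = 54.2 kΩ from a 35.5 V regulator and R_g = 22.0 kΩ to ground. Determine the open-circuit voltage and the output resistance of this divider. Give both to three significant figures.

V_th = 10.2 V, R_th = 15.6 kΩ

V_th is the open-circuit tap voltage: 35.5 × 22.0/(54.2 + 22.0) = 10.2 V.
With the supply zeroed, R_s and R_g appear in parallel from the tap: R_th = R_s‖R_g = (54.2 × 22.0)/76.20 = 15.6 kΩ.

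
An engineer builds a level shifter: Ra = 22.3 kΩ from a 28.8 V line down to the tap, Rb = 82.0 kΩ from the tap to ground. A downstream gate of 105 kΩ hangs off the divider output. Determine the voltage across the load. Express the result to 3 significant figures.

V_out ≈ 19.4 V

The load sits in parallel with Rb: Rb‖R_L = (82.0 × 105) / (82.0 + 105) = 46.04 kΩ.
V_out = 28.8 × 46.04 / (22.3 + 46.04) = 28.8 × 46.04/68.34 = 19.4 V.
(Unloaded it would have been 22.6 V.)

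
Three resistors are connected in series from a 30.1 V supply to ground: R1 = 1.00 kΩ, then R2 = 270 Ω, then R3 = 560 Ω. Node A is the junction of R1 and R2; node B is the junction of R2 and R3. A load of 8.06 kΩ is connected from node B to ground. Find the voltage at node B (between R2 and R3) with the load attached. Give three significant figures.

V ≈ 8.79 V

At node B, R3 is in parallel with the load: R3‖R_L = 523.6 Ω.
Below node A the resistance is R2 + (R3‖R_L) = 793.6 Ω, so V_A = 30.1 × 793.6/1794 = 13.32 V.
Then V_B = V_A × (R3‖R_L)/(R2 + R3‖R_L) = 13.32 × 523.6/793.6 = 8.79 V.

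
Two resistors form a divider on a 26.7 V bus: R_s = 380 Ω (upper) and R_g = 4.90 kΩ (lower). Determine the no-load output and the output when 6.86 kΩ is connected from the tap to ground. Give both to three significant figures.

Open-circuit: V = 26.7 × 4900/(380 + 4900) = 24.8 V.
With the load, R_g becomes R_g‖R_L = 2858 Ω, so V = 26.7 × 2858/3238 = 23.6 V.

Unloaded: 24.8 V; loaded: 23.6 V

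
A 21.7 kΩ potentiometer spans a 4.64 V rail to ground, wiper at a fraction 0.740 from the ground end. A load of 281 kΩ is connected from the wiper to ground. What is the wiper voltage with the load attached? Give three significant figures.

V ≈ 3.38 V

The wiper splits the pot into (1−α)R = 5.642 kΩ above and αR = 16.06 kΩ below.
Lower section ‖ load = 15.19 kΩ.
V_wiper = 4.64 × 15.19/(5.642 + 15.19) = 3.38 V.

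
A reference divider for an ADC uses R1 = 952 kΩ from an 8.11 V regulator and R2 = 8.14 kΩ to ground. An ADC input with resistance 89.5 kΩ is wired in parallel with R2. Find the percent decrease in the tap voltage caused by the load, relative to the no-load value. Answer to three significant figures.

Unloaded V = 8.11 × 8.14/960.1 = 0.068756 V.
Loaded: R2‖R_L = 7.461 kΩ, giving V = 8.11 × 7.461/959.5 = 0.063069 V.
Drop = (0.068756 − 0.063069) / 0.068756 = 8.27 %.

8.27 %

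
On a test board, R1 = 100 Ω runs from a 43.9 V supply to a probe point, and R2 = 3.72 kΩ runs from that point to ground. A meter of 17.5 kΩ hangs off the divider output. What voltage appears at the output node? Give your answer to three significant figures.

V_out ≈ 42.5 V

The load sits in parallel with R2: R2‖R_L = (3720 × 17500) / (3720 + 17500) = 3068 Ω.
V_out = 43.9 × 3068 / (100 + 3068) = 43.9 × 3068/3168 = 42.5 V.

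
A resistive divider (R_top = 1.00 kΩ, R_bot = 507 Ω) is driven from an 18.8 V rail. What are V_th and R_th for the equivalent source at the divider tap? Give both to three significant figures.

V_th = 6.32 V, R_th = 336 Ω

V_th is the open-circuit tap voltage: 18.8 × 507/(1000 + 507) = 6.32 V.
With the supply zeroed, R_top and R_bot appear in parallel from the tap: R_th = R_top‖R_bot = (1000 × 507)/1507 = 336 Ω.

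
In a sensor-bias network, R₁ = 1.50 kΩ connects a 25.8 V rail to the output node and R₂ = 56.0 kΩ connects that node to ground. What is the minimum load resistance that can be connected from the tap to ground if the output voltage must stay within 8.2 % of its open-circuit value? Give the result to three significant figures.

Output resistance R_th = R₁‖R₂ = (1.50 × 56.0)/57.50 = 1.461 kΩ.
The fractional drop is R_th/(R_th + R_L); requiring this ≤ 0.0820 gives R_L ≥ R_th(1/0.0820 − 1) = 1.461 × 11.20 = 16.4 kΩ.

R_L(min) ≈ 16.4 kΩ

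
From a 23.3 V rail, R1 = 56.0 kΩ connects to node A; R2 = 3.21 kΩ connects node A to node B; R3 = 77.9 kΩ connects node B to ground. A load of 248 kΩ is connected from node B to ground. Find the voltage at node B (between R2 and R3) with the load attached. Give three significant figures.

At node B, R3 is in parallel with the load: R3‖R_L = 59.28 kΩ.
Below node A the resistance is R2 + (R3‖R_L) = 62.49 kΩ, so V_A = 23.3 × 62.49/118.5 = 12.29 V.
Then V_B = V_A × (R3‖R_L)/(R2 + R3‖R_L) = 12.29 × 59.28/62.49 = 11.7 V.

V ≈ 11.7 V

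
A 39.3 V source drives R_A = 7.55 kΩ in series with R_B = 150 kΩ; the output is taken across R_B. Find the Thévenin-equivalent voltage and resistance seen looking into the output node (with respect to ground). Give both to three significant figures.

V_th is the open-circuit tap voltage: 39.3 × 150/(7.55 + 150) = 37.4 V.
With the supply zeroed, R_A and R_B appear in parallel from the tap: R_th = R_A‖R_B = (7.55 × 150)/157.6 = 7.19 kΩ.

V_th = 37.4 V, R_th = 7.19 kΩ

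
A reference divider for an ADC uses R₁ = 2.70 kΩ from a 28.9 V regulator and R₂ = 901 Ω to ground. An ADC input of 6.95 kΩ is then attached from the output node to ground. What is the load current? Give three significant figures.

R₂‖R_L = 797.6 Ω; V_out = 28.9 × 797.6/3498 = 6.590 V.
I_L = V_out / R_L = 6.590 / 6.95 kΩ = 0.948 mA.

I_L ≈ 0.948 mA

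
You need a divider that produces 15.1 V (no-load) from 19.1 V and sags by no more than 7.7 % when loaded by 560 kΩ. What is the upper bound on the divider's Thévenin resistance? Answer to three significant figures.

Loading drop = R_th/(R_th + R_L) ≤ 0.0770, so R_th ≤ R_L · ε/(1−ε) = 560 kΩ × 0.0770/0.9230 = 46.7 kΩ.
(Any R1, R2 with R2/(R1+R2) = 0.791 and R1‖R2 ≤ 46.7 kΩ will meet the spec.)

R_th ≤ 46.7 kΩ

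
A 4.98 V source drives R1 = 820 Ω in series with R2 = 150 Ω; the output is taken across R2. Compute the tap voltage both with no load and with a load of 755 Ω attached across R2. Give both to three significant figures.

Open-circuit: V = 4.98 × 150/(820 + 150) = 0.770 V.
With the load, R2 becomes R2‖R_L = 125.1 Ω, so V = 4.98 × 125.1/945.1 = 0.659 V.

Unloaded: 0.770 V; loaded: 0.659 V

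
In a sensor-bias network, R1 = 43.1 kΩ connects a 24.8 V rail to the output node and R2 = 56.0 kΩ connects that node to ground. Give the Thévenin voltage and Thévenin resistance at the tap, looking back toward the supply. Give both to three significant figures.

V_th is the open-circuit tap voltage: 24.8 × 56.0/(43.1 + 56.0) = 14.0 V.
With the supply zeroed, R1 and R2 appear in parallel from the tap: R_th = R1‖R2 = (43.1 × 56.0)/99.10 = 24.4 kΩ.

V_th = 14.0 V, R_th = 24.4 kΩ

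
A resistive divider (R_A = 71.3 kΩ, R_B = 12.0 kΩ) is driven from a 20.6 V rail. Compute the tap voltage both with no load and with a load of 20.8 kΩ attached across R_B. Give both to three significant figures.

Open-circuit: V = 20.6 × 12.0/(71.3 + 12.0) = 2.97 V.
With the load, R_B becomes R_B‖R_L = 7.610 kΩ, so V = 20.6 × 7.610/78.91 = 1.99 V.

Unloaded: 2.97 V; loaded: 1.99 V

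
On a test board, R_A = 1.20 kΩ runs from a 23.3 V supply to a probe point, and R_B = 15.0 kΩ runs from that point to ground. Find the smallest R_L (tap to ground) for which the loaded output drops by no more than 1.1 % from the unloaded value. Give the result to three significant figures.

R_L(min) ≈ 99.9 kΩ

Output resistance R_th = R_A‖R_B = (1.20 × 15.0)/16.20 = 1.111 kΩ.
The fractional drop is R_th/(R_th + R_L); requiring this ≤ 0.0110 gives R_L ≥ R_th(1/0.0110 − 1) = 1.111 × 89.91 = 99.9 kΩ.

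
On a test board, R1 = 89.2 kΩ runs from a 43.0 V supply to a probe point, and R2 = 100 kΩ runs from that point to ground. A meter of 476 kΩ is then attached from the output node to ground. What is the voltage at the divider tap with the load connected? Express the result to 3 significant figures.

V_out ≈ 20.7 V

The load sits in parallel with R2: R2‖R_L = (100 × 476) / (100 + 476) = 82.64 kΩ.
V_out = 43.0 × 82.64 / (89.2 + 82.64) = 43.0 × 82.64/171.8 = 20.7 V.
(Unloaded it would have been 22.7 V.)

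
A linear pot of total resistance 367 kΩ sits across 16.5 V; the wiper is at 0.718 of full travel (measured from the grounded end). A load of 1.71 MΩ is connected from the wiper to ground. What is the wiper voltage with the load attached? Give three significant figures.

The wiper splits the pot into (1−α)R = 103.5 kΩ above and αR = 263.5 kΩ below.
Lower section ‖ load = 228.3 kΩ.
V_wiper = 16.5 × 228.3/(103.5 + 228.3) = 11.4 V.

V ≈ 11.4 V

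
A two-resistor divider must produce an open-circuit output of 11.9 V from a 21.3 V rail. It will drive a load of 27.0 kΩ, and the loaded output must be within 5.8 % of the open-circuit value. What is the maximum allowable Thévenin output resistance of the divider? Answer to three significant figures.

Loading drop = R_th/(R_th + R_L) ≤ 0.0580, so R_th ≤ R_L · ε/(1−ε) = 27.0 kΩ × 0.0580/0.9420 = 1.66 kΩ.
(Any R1, R2 with R2/(R1+R2) = 0.559 and R1‖R2 ≤ 1.66 kΩ will meet the spec.)

R_th ≤ 1.66 kΩ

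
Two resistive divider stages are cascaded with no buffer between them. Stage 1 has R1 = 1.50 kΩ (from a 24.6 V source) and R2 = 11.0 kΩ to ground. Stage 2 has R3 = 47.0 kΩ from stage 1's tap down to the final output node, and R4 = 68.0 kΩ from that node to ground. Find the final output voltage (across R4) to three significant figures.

V_out ≈ 12.7 V

Stage 2 presents R3+R4 = 115.0 kΩ as a load on stage 1's tap.
Stage 1's lower leg becomes R2‖(R3+R4) = 10.04 kΩ, so V_mid = 24.6 × 10.04/11.54 = 21.40 V.
Stage 2 is itself unloaded: V_out = V_mid × R4/(R3+R4) = 21.40 × 68.0/115.0 = 12.7 V.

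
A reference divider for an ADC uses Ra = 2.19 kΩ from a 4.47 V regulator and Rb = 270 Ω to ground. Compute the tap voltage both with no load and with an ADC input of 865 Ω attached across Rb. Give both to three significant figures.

Unloaded: 0.491 V; loaded: 0.384 V

Open-circuit: V = 4.47 × 270/(2190 + 270) = 0.491 V.
With the load, Rb becomes Rb‖R_L = 205.8 Ω, so V = 4.47 × 205.8/2396 = 0.384 V.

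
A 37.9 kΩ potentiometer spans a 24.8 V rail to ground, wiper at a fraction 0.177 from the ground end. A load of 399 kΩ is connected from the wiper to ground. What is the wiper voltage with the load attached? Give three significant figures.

The wiper splits the pot into (1−α)R = 31.19 kΩ above and αR = 6.708 kΩ below.
Lower section ‖ load = 6.597 kΩ.
V_wiper = 24.8 × 6.597/(31.19 + 6.597) = 4.33 V.

V ≈ 4.33 V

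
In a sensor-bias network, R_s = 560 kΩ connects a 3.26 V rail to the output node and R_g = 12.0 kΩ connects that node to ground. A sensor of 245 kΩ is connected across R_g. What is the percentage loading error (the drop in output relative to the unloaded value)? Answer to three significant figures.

The divider's output (Thévenin) resistance is R_s‖R_g = 11.75 kΩ.
Fractional drop under load = R_th/(R_th + R_L) = 11.75 / (11.75 + 245) = 0.04576.
So the output falls by 4.58 %.

4.58 %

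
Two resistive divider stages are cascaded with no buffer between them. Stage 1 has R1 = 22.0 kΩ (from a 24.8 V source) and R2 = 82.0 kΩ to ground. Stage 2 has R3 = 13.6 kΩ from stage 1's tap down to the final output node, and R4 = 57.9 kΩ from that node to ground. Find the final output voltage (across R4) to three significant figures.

V_out ≈ 12.7 V

Stage 2 presents R3+R4 = 71.50 kΩ as a load on stage 1's tap.
Stage 1's lower leg becomes R2‖(R3+R4) = 38.20 kΩ, so V_mid = 24.8 × 38.20/60.20 = 15.74 V.
Stage 2 is itself unloaded: V_out = V_mid × R4/(R3+R4) = 15.74 × 57.9/71.50 = 12.7 V.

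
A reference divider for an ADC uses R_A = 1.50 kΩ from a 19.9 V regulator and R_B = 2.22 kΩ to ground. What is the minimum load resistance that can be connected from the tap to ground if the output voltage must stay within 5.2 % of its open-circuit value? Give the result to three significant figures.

Output resistance R_th = R_A‖R_B = (1500 × 2220)/3720 = 895.2 Ω.
The fractional drop is R_th/(R_th + R_L); requiring this ≤ 0.0520 gives R_L ≥ R_th(1/0.0520 − 1) = 895.2 × 18.23 = 16.3 kΩ.

R_L(min) ≈ 16.3 kΩ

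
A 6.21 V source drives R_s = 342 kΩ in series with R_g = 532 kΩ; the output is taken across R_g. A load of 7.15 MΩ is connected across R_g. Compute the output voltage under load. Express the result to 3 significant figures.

V_out ≈ 3.67 V

The load sits in parallel with R_g: R_g‖R_L = (532 × 7150) / (532 + 7150) = 495.2 kΩ.
V_out = 6.21 × 495.2 / (342 + 495.2) = 6.21 × 495.2/837.2 = 3.67 V.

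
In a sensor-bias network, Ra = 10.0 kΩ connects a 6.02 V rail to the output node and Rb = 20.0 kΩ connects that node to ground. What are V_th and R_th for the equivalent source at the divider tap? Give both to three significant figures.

V_th is the open-circuit tap voltage: 6.02 × 20.0/(10.0 + 20.0) = 4.01 V.
With the supply zeroed, Ra and Rb appear in parallel from the tap: R_th = Ra‖Rb = (10.0 × 20.0)/30.00 = 6.67 kΩ.

V_th = 4.01 V, R_th = 6.67 kΩ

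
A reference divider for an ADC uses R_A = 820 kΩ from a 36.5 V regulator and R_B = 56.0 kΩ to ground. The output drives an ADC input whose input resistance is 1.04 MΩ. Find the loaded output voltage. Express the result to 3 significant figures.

V_out ≈ 2.22 V

The load sits in parallel with R_B: R_B‖R_L = (56.0 × 1040) / (56.0 + 1040) = 53.14 kΩ.
V_out = 36.5 × 53.14 / (820 + 53.14) = 36.5 × 53.14/873.1 = 2.22 V.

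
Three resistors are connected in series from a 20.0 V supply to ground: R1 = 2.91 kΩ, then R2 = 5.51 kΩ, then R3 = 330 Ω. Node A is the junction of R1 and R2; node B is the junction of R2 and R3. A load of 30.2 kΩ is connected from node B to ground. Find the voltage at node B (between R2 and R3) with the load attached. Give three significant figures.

At node B, R3 is in parallel with the load: R3‖R_L = 326.4 Ω.
Below node A the resistance is R2 + (R3‖R_L) = 5836 Ω, so V_A = 20.0 × 5836/8746 = 13.35 V.
Then V_B = V_A × (R3‖R_L)/(R2 + R3‖R_L) = 13.35 × 326.4/5836 = 0.746 V.

V ≈ 0.746 V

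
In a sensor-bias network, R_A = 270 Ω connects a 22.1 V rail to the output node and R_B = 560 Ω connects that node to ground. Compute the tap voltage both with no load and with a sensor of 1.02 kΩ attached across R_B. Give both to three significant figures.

Unloaded: 14.9 V; loaded: 12.7 V

Open-circuit: V = 22.1 × 560/(270 + 560) = 14.9 V.
With the load, R_B becomes R_B‖R_L = 361.5 Ω, so V = 22.1 × 361.5/631.5 = 12.7 V.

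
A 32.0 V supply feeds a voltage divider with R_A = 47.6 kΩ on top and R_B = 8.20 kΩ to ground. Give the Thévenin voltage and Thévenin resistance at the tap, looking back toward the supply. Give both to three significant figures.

V_th is the open-circuit tap voltage: 32.0 × 8.20/(47.6 + 8.20) = 4.70 V.
With the supply zeroed, R_A and R_B appear in parallel from the tap: R_th = R_A‖R_B = (47.6 × 8.20)/55.80 = 6.99 kΩ.

V_th = 4.70 V, R_th = 6.99 kΩ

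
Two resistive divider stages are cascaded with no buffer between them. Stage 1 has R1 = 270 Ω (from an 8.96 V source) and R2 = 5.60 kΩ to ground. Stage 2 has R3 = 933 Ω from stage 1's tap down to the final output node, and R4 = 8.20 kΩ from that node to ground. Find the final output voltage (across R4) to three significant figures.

Stage 2 presents R3+R4 = 9133 Ω as a load on stage 1's tap.
Stage 1's lower leg becomes R2‖(R3+R4) = 3471 Ω, so V_mid = 8.96 × 3471/3741 = 8.313 V.
Stage 2 is itself unloaded: V_out = V_mid × R4/(R3+R4) = 8.313 × 8200/9133 = 7.46 V.

V_out ≈ 7.46 V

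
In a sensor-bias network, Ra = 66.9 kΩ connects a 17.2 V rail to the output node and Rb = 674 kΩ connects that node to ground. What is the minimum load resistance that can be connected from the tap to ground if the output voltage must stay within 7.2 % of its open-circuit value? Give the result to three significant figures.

Output resistance R_th = Ra‖Rb = (66.9 × 674)/740.9 = 60.86 kΩ.
The fractional drop is R_th/(R_th + R_L); requiring this ≤ 0.0720 gives R_L ≥ R_th(1/0.0720 − 1) = 60.86 × 12.89 = 784 kΩ.

R_L(min) ≈ 784 kΩ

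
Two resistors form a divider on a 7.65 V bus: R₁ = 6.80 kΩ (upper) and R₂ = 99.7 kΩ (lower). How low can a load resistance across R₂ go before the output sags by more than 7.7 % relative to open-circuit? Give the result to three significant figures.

R_L(min) ≈ 76.3 kΩ

Output resistance R_th = R₁‖R₂ = (6.80 × 99.7)/106.5 = 6.366 kΩ.
The fractional drop is R_th/(R_th + R_L); requiring this ≤ 0.0770 gives R_L ≥ R_th(1/0.0770 − 1) = 6.366 × 11.99 = 76.3 kΩ.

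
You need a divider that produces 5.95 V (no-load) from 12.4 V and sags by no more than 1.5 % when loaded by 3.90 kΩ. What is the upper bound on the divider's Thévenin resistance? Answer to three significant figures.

Loading drop = R_th/(R_th + R_L) ≤ 0.0150, so R_th ≤ R_L · ε/(1−ε) = 3.90 kΩ × 0.0150/0.9850 = 59.4 Ω.

R_th ≤ 59.4 Ω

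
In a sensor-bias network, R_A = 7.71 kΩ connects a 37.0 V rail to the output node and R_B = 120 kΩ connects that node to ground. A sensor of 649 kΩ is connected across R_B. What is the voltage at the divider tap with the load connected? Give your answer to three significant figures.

V_out ≈ 34.4 V

The load sits in parallel with R_B: R_B‖R_L = (120 × 649) / (120 + 649) = 101.3 kΩ.
V_out = 37.0 × 101.3 / (7.71 + 101.3) = 37.0 × 101.3/109.0 = 34.4 V.
(Unloaded it would have been 34.8 V.)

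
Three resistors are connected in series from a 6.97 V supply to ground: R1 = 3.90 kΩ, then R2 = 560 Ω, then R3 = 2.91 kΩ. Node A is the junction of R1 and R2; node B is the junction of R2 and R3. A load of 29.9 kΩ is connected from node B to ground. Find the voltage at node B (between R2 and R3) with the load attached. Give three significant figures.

V ≈ 2.60 V

At node B, R3 is in parallel with the load: R3‖R_L = 2652 Ω.
Below node A the resistance is R2 + (R3‖R_L) = 3212 Ω, so V_A = 6.97 × 3212/7112 = 3.148 V.
Then V_B = V_A × (R3‖R_L)/(R2 + R3‖R_L) = 3.148 × 2652/3212 = 2.60 V.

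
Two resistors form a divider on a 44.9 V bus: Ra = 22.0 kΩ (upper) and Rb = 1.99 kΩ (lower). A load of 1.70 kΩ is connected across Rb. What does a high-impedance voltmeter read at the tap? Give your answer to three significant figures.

The load sits in parallel with Rb: Rb‖R_L = (1.99 × 1.70) / (1.99 + 1.70) = 0.9168 kΩ.
V_out = 44.9 × 0.9168 / (22.0 + 0.9168) = 44.9 × 0.9168/22.92 = 1.80 V.
(Unloaded it would have been 3.72 V.)

V_out ≈ 1.80 V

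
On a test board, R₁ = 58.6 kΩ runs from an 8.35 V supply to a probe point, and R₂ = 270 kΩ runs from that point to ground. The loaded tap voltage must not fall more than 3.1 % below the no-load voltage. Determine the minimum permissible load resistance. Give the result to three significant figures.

Output resistance R_th = R₁‖R₂ = (58.6 × 270)/328.6 = 48.15 kΩ.
The fractional drop is R_th/(R_th + R_L); requiring this ≤ 0.0310 gives R_L ≥ R_th(1/0.0310 − 1) = 48.15 × 31.26 = 1.51 MΩ.

R_L(min) ≈ 1.51 MΩ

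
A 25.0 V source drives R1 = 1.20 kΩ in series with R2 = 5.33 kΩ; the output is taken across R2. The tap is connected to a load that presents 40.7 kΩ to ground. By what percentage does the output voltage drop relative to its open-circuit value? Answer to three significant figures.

The divider's output (Thévenin) resistance is R1‖R2 = 0.9795 kΩ.
Fractional drop under load = R_th/(R_th + R_L) = 0.9795 / (0.9795 + 40.7) = 0.02350.
So the output falls by 2.35 %.

2.35 %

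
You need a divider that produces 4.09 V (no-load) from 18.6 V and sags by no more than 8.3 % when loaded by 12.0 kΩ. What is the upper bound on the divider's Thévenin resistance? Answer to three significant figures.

R_th ≤ 1.09 kΩ

Loading drop = R_th/(R_th + R_L) ≤ 0.0830, so R_th ≤ R_L · ε/(1−ε) = 12.0 kΩ × 0.0830/0.9170 = 1.09 kΩ.
(Any R1, R2 with R2/(R1+R2) = 0.220 and R1‖R2 ≤ 1.09 kΩ will meet the spec.)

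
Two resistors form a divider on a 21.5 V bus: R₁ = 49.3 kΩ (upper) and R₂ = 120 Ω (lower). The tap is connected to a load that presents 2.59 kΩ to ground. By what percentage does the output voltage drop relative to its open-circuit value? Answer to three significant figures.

4.42 %

The divider's output (Thévenin) resistance is R₁‖R₂ = 119.7 Ω.
Fractional drop under load = R_th/(R_th + R_L) = 119.7 / (119.7 + 2590) = 0.04418.
So the output falls by 4.42 %.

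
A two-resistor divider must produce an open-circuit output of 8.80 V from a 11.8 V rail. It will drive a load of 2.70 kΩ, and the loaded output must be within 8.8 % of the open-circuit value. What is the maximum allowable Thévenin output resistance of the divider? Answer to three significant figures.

R_th ≤ 261 Ω

Loading drop = R_th/(R_th + R_L) ≤ 0.0880, so R_th ≤ R_L · ε/(1−ε) = 2.70 kΩ × 0.0880/0.9120 = 261 Ω.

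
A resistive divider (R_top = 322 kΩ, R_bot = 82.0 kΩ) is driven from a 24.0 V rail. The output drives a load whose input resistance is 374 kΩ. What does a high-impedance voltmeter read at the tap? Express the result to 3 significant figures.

V_out ≈ 4.15 V

The load sits in parallel with R_bot: R_bot‖R_L = (82.0 × 374) / (82.0 + 374) = 67.25 kΩ.
V_out = 24.0 × 67.25 / (322 + 67.25) = 24.0 × 67.25/389.3 = 4.15 V.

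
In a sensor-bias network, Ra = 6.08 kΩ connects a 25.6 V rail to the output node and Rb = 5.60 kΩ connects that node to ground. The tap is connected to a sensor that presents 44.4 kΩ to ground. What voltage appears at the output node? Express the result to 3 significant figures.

The load sits in parallel with Rb: Rb‖R_L = (5.60 × 44.4) / (5.60 + 44.4) = 4.973 kΩ.
V_out = 25.6 × 4.973 / (6.08 + 4.973) = 25.6 × 4.973/11.05 = 11.5 V.
(Unloaded it would have been 12.3 V.)

V_out ≈ 11.5 V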